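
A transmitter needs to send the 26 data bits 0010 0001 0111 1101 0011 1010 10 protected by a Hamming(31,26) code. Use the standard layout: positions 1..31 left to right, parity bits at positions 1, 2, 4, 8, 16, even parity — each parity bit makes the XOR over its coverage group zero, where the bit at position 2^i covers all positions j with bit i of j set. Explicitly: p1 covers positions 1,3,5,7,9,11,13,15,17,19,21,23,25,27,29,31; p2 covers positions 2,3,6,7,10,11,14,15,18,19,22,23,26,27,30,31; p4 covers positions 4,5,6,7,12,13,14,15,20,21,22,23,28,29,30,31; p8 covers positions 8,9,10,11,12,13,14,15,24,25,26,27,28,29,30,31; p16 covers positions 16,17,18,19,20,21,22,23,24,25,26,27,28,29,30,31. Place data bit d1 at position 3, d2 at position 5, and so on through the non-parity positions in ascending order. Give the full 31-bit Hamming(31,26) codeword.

Place data bits at non-power-of-two positions: b3=0, b5=0, b6=1, b7=0, b9=0, b10=0, b11=0, b12=1, b13=0, b14=1, b15=1, b17=1, b18=1, b19=1, b20=0, b21=1, b22=0, b23=0, b24=1, b25=1, b26=1, b27=0, b28=1, b29=0, b30=1, b31=0.
p1 = XOR of data positions {3,5,7,9,11,13,15,17,19,21,23,25,27,29,31} = 0⊕0⊕0⊕0⊕0⊕0⊕1⊕1⊕1⊕1⊕0⊕1⊕0⊕0⊕0 = 1
p2 = XOR of data positions {3,6,7,10,11,14,15,18,19,22,23,26,27,30,31} = 0⊕1⊕0⊕0⊕0⊕1⊕1⊕1⊕1⊕0⊕0⊕1⊕0⊕1⊕0 = 1
p4 = XOR of data positions {5,6,7,12,13,14,15,20,21,22,23,28,29,30,31} = 0⊕1⊕0⊕1⊕0⊕1⊕1⊕0⊕1⊕0⊕0⊕1⊕0⊕1⊕0 = 1
p8 = XOR of data positions {9,10,11,12,13,14,15,24,25,26,27,28,29,30,31} = 0⊕0⊕0⊕1⊕0⊕1⊕1⊕1⊕1⊕1⊕0⊕1⊕0⊕1⊕0 = 0
p16 = XOR of data positions {17,18,19,20,21,22,23,24,25,26,27,28,29,30,31} = 1⊕1⊕1⊕0⊕1⊕0⊕0⊕1⊕1⊕1⊕0⊕1⊕0⊕1⊕0 = 1
Codeword b1..b31 = 1101010000010111111010011101010

1101010000010111111010011101010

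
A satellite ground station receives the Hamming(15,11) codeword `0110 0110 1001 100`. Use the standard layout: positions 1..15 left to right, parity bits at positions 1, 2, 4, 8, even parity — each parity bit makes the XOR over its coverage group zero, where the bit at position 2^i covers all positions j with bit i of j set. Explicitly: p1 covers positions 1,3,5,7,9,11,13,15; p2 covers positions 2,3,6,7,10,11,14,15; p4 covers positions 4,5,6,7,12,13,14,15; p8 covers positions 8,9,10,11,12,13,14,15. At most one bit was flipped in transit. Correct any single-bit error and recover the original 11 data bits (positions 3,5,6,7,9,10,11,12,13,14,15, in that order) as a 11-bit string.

10111001100

s1: b1⊕b3⊕b5⊕b7⊕b9⊕b11⊕b13⊕b15 = 0⊕1⊕0⊕1⊕1⊕0⊕1⊕0 = 0
s2: b2⊕b3⊕b6⊕b7⊕b10⊕b11⊕b14⊕b15 = 1⊕1⊕1⊕1⊕0⊕0⊕0⊕0 = 0
s4: b4⊕b5⊕b6⊕b7⊕b12⊕b13⊕b14⊕b15 = 0⊕0⊕1⊕1⊕1⊕1⊕0⊕0 = 0
s8: b8⊕b9⊕b10⊕b11⊕b12⊕b13⊕b14⊕b15 = 0⊕1⊕0⊕0⊕1⊕1⊕0⊕0 = 1
Syndrome (s8...s1) = 1000 → position 8.
Flip bit 8: corrected codeword = 011001111001100
Data bits at positions 3,5,6,7,9,10,11,12,13,14,15: 10111001100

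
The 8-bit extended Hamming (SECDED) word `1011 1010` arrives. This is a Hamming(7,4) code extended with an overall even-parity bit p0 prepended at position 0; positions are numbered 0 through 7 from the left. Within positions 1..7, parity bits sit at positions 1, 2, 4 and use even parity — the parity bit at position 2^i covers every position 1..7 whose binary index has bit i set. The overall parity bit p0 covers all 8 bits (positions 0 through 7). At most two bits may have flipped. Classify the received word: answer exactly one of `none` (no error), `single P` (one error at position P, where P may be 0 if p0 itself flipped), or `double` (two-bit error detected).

single 3

s1: b1⊕b3⊕b5⊕b7 = 0⊕1⊕0⊕0 = 1
s2: b2⊕b3⊕b6⊕b7 = 1⊕1⊕1⊕0 = 1
s4: b4⊕b5⊕b6⊕b7 = 1⊕0⊕1⊕0 = 0
Syndrome (s4...s1) = 011 → position 3.
Overall parity (XOR of all 8 bits, including p0): 1⊕0⊕1⊕1⊕1⊕0⊕1⊕0 = 1
Overall=1, syndrome position=3 → single-bit error at position 3.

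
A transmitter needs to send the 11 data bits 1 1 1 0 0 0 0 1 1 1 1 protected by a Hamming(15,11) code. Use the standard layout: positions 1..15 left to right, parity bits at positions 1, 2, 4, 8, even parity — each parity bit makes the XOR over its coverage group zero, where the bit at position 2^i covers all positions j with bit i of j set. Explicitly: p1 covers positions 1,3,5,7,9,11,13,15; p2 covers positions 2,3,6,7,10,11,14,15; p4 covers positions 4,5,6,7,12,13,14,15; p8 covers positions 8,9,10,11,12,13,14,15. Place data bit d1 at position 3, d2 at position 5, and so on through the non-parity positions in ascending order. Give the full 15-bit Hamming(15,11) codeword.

001011000001111

Place data bits at non-power-of-two positions: b3=1, b5=1, b6=1, b7=0, b9=0, b10=0, b11=0, b12=1, b13=1, b14=1, b15=1.
p1 = XOR of data positions {3,5,7,9,11,13,15} = 1⊕1⊕0⊕0⊕0⊕1⊕1 = 0
p2 = XOR of data positions {3,6,7,10,11,14,15} = 1⊕1⊕0⊕0⊕0⊕1⊕1 = 0
p4 = XOR of data positions {5,6,7,12,13,14,15} = 1⊕1⊕0⊕1⊕1⊕1⊕1 = 0
p8 = XOR of data positions {9,10,11,12,13,14,15} = 0⊕0⊕0⊕1⊕1⊕1⊕1 = 0
Codeword b1..b15 = 001011000001111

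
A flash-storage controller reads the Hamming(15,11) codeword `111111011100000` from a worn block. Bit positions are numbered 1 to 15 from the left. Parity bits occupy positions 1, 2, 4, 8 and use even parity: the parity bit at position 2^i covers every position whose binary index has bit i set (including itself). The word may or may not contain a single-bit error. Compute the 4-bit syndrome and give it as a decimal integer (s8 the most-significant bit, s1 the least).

12

s1: b1⊕b3⊕b5⊕b7⊕b9⊕b11⊕b13⊕b15 = 1⊕1⊕1⊕0⊕1⊕0⊕0⊕0 = 0
s2: b2⊕b3⊕b6⊕b7⊕b10⊕b11⊕b14⊕b15 = 1⊕1⊕1⊕0⊕1⊕0⊕0⊕0 = 0
s4: b4⊕b5⊕b6⊕b7⊕b12⊕b13⊕b14⊕b15 = 1⊕1⊕1⊕0⊕0⊕0⊕0⊕0 = 1
s8: b8⊕b9⊕b10⊕b11⊕b12⊕b13⊕b14⊕b15 = 1⊕1⊕1⊕0⊕0⊕0⊕0⊕0 = 1
Syndrome (s8...s1) = 1100 → position 12.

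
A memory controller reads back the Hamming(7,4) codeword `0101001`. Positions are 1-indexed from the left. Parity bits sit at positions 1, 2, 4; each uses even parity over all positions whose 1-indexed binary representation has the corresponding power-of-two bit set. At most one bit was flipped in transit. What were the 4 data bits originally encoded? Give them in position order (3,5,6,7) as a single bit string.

0001

s1: b1⊕b3⊕b5⊕b7 = 0⊕0⊕0⊕1 = 1
s2: b2⊕b3⊕b6⊕b7 = 1⊕0⊕0⊕1 = 0
s4: b4⊕b5⊕b6⊕b7 = 1⊕0⊕0⊕1 = 0
Syndrome (s4...s1) = 001 → position 1.
Flip bit 1: corrected codeword = 1101001
Data bits at positions 3,5,6,7: 0001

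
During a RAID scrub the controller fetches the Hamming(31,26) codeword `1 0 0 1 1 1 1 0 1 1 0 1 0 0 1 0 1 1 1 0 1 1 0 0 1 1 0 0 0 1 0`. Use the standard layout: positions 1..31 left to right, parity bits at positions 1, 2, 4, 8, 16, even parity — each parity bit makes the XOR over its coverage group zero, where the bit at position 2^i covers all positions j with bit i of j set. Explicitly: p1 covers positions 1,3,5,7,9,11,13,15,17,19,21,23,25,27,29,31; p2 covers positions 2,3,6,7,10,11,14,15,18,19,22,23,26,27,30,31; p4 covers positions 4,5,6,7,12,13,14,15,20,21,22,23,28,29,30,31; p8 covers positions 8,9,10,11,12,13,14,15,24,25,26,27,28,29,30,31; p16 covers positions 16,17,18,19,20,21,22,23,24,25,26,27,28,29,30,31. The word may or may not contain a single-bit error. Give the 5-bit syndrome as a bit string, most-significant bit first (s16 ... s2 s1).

01111

s1: b1⊕b3⊕b5⊕b7⊕b9⊕b11⊕b13⊕b15⊕b17⊕b19⊕b21⊕b23⊕b25⊕b27⊕b29⊕b31 = 1⊕0⊕1⊕1⊕1⊕0⊕0⊕1⊕1⊕1⊕1⊕0⊕1⊕0⊕0⊕0 = 1
s2: b2⊕b3⊕b6⊕b7⊕b10⊕b11⊕b14⊕b15⊕b18⊕b19⊕b22⊕b23⊕b26⊕b27⊕b30⊕b31 = 0⊕0⊕1⊕1⊕1⊕0⊕0⊕1⊕1⊕1⊕1⊕0⊕1⊕0⊕1⊕0 = 1
s4: b4⊕b5⊕b6⊕b7⊕b12⊕b13⊕b14⊕b15⊕b20⊕b21⊕b22⊕b23⊕b28⊕b29⊕b30⊕b31 = 1⊕1⊕1⊕1⊕1⊕0⊕0⊕1⊕0⊕1⊕1⊕0⊕0⊕0⊕1⊕0 = 1
s8: b8⊕b9⊕b10⊕b11⊕b12⊕b13⊕b14⊕b15⊕b24⊕b25⊕b26⊕b27⊕b28⊕b29⊕b30⊕b31 = 0⊕1⊕1⊕0⊕1⊕0⊕0⊕1⊕0⊕1⊕1⊕0⊕0⊕0⊕1⊕0 = 1
s16: b16⊕b17⊕b18⊕b19⊕b20⊕b21⊕b22⊕b23⊕b24⊕b25⊕b26⊕b27⊕b28⊕b29⊕b30⊕b31 = 0⊕1⊕1⊕1⊕0⊕1⊕1⊕0⊕0⊕1⊕1⊕0⊕0⊕0⊕1⊕0 = 0
Syndrome (s16...s1) = 01111 → position 15.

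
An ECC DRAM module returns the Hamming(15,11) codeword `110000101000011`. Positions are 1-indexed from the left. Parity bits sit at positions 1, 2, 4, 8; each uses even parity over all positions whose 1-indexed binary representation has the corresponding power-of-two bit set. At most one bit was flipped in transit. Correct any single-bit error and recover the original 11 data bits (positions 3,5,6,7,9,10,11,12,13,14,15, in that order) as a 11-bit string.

s1: b1⊕b3⊕b5⊕b7⊕b9⊕b11⊕b13⊕b15 = 1⊕0⊕0⊕1⊕1⊕0⊕0⊕1 = 0
s2: b2⊕b3⊕b6⊕b7⊕b10⊕b11⊕b14⊕b15 = 1⊕0⊕0⊕1⊕0⊕0⊕1⊕1 = 0
s4: b4⊕b5⊕b6⊕b7⊕b12⊕b13⊕b14⊕b15 = 0⊕0⊕0⊕1⊕0⊕0⊕1⊕1 = 1
s8: b8⊕b9⊕b10⊕b11⊕b12⊕b13⊕b14⊕b15 = 0⊕1⊕0⊕0⊕0⊕0⊕1⊕1 = 1
Syndrome (s8...s1) = 1100 → position 12.
Flip bit 12: corrected codeword = 110000101001011
Data bits at positions 3,5,6,7,9,10,11,12,13,14,15: 00011001011

00011001011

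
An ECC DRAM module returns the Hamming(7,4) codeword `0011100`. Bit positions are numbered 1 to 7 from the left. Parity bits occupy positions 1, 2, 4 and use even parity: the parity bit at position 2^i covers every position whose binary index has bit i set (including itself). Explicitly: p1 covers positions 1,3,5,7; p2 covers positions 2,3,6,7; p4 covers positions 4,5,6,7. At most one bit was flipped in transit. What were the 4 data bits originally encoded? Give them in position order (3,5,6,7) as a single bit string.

1100

s1: b1⊕b3⊕b5⊕b7 = 0⊕1⊕1⊕0 = 0
s2: b2⊕b3⊕b6⊕b7 = 0⊕1⊕0⊕0 = 1
s4: b4⊕b5⊕b6⊕b7 = 1⊕1⊕0⊕0 = 0
Syndrome (s4...s1) = 010 → position 2.
Flip bit 2: corrected codeword = 0111100
Data bits at positions 3,5,6,7: 1100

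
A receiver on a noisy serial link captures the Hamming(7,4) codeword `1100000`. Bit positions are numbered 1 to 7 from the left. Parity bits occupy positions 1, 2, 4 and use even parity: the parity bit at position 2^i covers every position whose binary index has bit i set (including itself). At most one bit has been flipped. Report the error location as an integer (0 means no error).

s1: b1⊕b3⊕b5⊕b7 = 1⊕0⊕0⊕0 = 1
s2: b2⊕b3⊕b6⊕b7 = 1⊕0⊕0⊕0 = 1
s4: b4⊕b5⊕b6⊕b7 = 0⊕0⊕0⊕0 = 0
Syndrome (s4...s1) = 011 → position 3.

3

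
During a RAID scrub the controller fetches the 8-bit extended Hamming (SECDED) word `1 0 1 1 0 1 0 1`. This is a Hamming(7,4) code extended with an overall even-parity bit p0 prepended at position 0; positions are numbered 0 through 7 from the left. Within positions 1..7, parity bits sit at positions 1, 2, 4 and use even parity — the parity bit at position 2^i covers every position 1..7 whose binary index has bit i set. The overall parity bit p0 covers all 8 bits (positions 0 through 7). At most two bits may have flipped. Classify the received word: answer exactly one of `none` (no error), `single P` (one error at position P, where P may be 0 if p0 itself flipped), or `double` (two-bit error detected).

s1: b1⊕b3⊕b5⊕b7 = 0⊕1⊕1⊕1 = 1
s2: b2⊕b3⊕b6⊕b7 = 1⊕1⊕0⊕1 = 1
s4: b4⊕b5⊕b6⊕b7 = 0⊕1⊕0⊕1 = 0
Syndrome (s4...s1) = 011 → position 3.
Overall parity (XOR of all 8 bits, including p0): 1⊕0⊕1⊕1⊕0⊕1⊕0⊕1 = 1
Overall=1, syndrome position=3 → single-bit error at position 3.

single 3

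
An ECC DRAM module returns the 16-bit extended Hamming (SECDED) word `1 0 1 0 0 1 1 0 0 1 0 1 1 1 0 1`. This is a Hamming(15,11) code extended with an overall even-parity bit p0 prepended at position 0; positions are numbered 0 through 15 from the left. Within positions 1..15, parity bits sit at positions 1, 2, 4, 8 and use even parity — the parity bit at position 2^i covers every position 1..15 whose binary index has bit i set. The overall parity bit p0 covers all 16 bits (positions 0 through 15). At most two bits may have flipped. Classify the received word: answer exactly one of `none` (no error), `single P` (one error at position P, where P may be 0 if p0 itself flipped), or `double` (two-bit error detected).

single 13

s1: b1⊕b3⊕b5⊕b7⊕b9⊕b11⊕b13⊕b15 = 0⊕0⊕1⊕0⊕1⊕1⊕1⊕1 = 1
s2: b2⊕b3⊕b6⊕b7⊕b10⊕b11⊕b14⊕b15 = 1⊕0⊕1⊕0⊕0⊕1⊕0⊕1 = 0
s4: b4⊕b5⊕b6⊕b7⊕b12⊕b13⊕b14⊕b15 = 0⊕1⊕1⊕0⊕1⊕1⊕0⊕1 = 1
s8: b8⊕b9⊕b10⊕b11⊕b12⊕b13⊕b14⊕b15 = 0⊕1⊕0⊕1⊕1⊕1⊕0⊕1 = 1
Syndrome (s8...s1) = 1101 → position 13.
Overall parity (XOR of all 16 bits, including p0): 1⊕0⊕1⊕0⊕0⊕1⊕1⊕0⊕0⊕1⊕0⊕1⊕1⊕1⊕0⊕1 = 1
Overall=1, syndrome position=13 → single-bit error at position 13.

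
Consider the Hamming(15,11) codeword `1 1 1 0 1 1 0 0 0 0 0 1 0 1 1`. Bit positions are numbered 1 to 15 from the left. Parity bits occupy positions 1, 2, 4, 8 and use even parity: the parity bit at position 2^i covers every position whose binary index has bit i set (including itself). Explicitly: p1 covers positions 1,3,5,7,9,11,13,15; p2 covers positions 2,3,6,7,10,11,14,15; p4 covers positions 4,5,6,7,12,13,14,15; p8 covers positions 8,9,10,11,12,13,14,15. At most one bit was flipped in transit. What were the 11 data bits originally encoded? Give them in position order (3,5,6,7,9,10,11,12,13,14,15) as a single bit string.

s1: b1⊕b3⊕b5⊕b7⊕b9⊕b11⊕b13⊕b15 = 1⊕1⊕1⊕0⊕0⊕0⊕0⊕1 = 0
s2: b2⊕b3⊕b6⊕b7⊕b10⊕b11⊕b14⊕b15 = 1⊕1⊕1⊕0⊕0⊕0⊕1⊕1 = 1
s4: b4⊕b5⊕b6⊕b7⊕b12⊕b13⊕b14⊕b15 = 0⊕1⊕1⊕0⊕1⊕0⊕1⊕1 = 1
s8: b8⊕b9⊕b10⊕b11⊕b12⊕b13⊕b14⊕b15 = 0⊕0⊕0⊕0⊕1⊕0⊕1⊕1 = 1
Syndrome (s8...s1) = 1110 → position 14.
Flip bit 14: corrected codeword = 111011000001001
Data bits at positions 3,5,6,7,9,10,11,12,13,14,15: 11100001001

11100001001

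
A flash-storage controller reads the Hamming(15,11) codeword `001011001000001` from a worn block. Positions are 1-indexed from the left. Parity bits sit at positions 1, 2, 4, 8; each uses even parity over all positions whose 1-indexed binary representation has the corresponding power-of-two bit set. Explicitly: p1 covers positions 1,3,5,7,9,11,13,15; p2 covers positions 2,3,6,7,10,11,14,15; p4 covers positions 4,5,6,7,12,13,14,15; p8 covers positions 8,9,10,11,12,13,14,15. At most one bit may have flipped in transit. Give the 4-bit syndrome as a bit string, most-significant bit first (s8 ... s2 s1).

s1: b1⊕b3⊕b5⊕b7⊕b9⊕b11⊕b13⊕b15 = 0⊕1⊕1⊕0⊕1⊕0⊕0⊕1 = 0
s2: b2⊕b3⊕b6⊕b7⊕b10⊕b11⊕b14⊕b15 = 0⊕1⊕1⊕0⊕0⊕0⊕0⊕1 = 1
s4: b4⊕b5⊕b6⊕b7⊕b12⊕b13⊕b14⊕b15 = 0⊕1⊕1⊕0⊕0⊕0⊕0⊕1 = 1
s8: b8⊕b9⊕b10⊕b11⊕b12⊕b13⊕b14⊕b15 = 0⊕1⊕0⊕0⊕0⊕0⊕0⊕1 = 0
Syndrome (s8...s1) = 0110 → position 6.

0110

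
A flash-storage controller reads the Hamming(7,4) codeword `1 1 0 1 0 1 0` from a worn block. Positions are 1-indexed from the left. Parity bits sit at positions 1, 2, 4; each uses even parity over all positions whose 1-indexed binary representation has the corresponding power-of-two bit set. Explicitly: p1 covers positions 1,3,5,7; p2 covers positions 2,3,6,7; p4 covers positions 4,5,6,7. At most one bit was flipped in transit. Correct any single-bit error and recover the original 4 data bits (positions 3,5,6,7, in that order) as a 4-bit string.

0010

s1: b1⊕b3⊕b5⊕b7 = 1⊕0⊕0⊕0 = 1
s2: b2⊕b3⊕b6⊕b7 = 1⊕0⊕1⊕0 = 0
s4: b4⊕b5⊕b6⊕b7 = 1⊕0⊕1⊕0 = 0
Syndrome (s4...s1) = 001 → position 1.
Flip bit 1: corrected codeword = 0101010
Data bits at positions 3,5,6,7: 0010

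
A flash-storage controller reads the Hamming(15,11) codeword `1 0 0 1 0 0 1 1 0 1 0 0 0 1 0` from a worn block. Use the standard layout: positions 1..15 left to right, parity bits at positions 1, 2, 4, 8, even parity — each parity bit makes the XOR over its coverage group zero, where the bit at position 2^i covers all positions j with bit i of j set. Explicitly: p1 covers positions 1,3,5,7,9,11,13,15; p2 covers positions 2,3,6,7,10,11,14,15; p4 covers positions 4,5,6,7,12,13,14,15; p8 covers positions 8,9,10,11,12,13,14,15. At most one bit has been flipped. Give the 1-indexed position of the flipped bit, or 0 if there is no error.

s1: b1⊕b3⊕b5⊕b7⊕b9⊕b11⊕b13⊕b15 = 1⊕0⊕0⊕1⊕0⊕0⊕0⊕0 = 0
s2: b2⊕b3⊕b6⊕b7⊕b10⊕b11⊕b14⊕b15 = 0⊕0⊕0⊕1⊕1⊕0⊕1⊕0 = 1
s4: b4⊕b5⊕b6⊕b7⊕b12⊕b13⊕b14⊕b15 = 1⊕0⊕0⊕1⊕0⊕0⊕1⊕0 = 1
s8: b8⊕b9⊕b10⊕b11⊕b12⊕b13⊕b14⊕b15 = 1⊕0⊕1⊕0⊕0⊕0⊕1⊕0 = 1
Syndrome (s8...s1) = 1110 → position 14.

14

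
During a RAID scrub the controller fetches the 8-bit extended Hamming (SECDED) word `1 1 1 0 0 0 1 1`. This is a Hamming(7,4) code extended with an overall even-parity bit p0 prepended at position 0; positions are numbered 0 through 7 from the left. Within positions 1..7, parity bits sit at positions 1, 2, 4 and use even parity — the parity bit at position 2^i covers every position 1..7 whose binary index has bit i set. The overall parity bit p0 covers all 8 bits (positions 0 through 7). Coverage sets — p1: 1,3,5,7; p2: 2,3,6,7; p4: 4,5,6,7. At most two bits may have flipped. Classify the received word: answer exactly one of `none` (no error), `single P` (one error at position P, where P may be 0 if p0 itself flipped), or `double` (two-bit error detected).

s1: b1⊕b3⊕b5⊕b7 = 1⊕0⊕0⊕1 = 0
s2: b2⊕b3⊕b6⊕b7 = 1⊕0⊕1⊕1 = 1
s4: b4⊕b5⊕b6⊕b7 = 0⊕0⊕1⊕1 = 0
Syndrome (s4...s1) = 010 → position 2.
Overall parity (XOR of all 8 bits, including p0): 1⊕1⊕1⊕0⊕0⊕0⊕1⊕1 = 1
Overall=1, syndrome position=2 → single-bit error at position 2.

single 2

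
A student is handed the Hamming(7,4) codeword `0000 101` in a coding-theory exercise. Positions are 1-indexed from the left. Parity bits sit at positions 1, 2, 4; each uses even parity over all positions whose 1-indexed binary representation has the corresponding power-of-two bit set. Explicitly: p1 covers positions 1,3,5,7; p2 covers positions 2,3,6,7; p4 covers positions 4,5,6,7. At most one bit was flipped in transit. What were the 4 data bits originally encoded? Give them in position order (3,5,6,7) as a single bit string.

0101

s1: b1⊕b3⊕b5⊕b7 = 0⊕0⊕1⊕1 = 0
s2: b2⊕b3⊕b6⊕b7 = 0⊕0⊕0⊕1 = 1
s4: b4⊕b5⊕b6⊕b7 = 0⊕1⊕0⊕1 = 0
Syndrome (s4...s1) = 010 → position 2.
Flip bit 2: corrected codeword = 0100101
Data bits at positions 3,5,6,7: 0101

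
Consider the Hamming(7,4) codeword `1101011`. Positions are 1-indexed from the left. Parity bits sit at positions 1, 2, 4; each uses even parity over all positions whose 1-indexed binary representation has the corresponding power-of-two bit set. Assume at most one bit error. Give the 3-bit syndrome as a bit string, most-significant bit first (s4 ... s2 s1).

s1: b1⊕b3⊕b5⊕b7 = 1⊕0⊕0⊕1 = 0
s2: b2⊕b3⊕b6⊕b7 = 1⊕0⊕1⊕1 = 1
s4: b4⊕b5⊕b6⊕b7 = 1⊕0⊕1⊕1 = 1
Syndrome (s4...s1) = 110 → position 6.

110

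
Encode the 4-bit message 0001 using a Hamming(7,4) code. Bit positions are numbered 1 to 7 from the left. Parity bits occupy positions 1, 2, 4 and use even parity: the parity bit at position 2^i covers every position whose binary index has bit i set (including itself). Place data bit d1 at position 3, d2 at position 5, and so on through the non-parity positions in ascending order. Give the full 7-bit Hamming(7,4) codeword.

Place data bits at non-power-of-two positions: b3=0, b5=0, b6=0, b7=1.
p1 = XOR of data positions {3,5,7} = 0⊕0⊕1 = 1
p2 = XOR of data positions {3,6,7} = 0⊕0⊕1 = 1
p4 = XOR of data positions {5,6,7} = 0⊕0⊕1 = 1
Codeword b1..b7 = 1101001

1101001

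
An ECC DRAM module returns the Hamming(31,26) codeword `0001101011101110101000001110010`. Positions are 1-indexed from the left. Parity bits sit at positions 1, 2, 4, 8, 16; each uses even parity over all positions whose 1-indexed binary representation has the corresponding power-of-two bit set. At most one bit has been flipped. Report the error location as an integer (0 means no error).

6

s1: b1⊕b3⊕b5⊕b7⊕b9⊕b11⊕b13⊕b15⊕b17⊕b19⊕b21⊕b23⊕b25⊕b27⊕b29⊕b31 = 0⊕0⊕1⊕1⊕1⊕1⊕1⊕1⊕1⊕1⊕0⊕0⊕1⊕1⊕0⊕0 = 0
s2: b2⊕b3⊕b6⊕b7⊕b10⊕b11⊕b14⊕b15⊕b18⊕b19⊕b22⊕b23⊕b26⊕b27⊕b30⊕b31 = 0⊕0⊕0⊕1⊕1⊕1⊕1⊕1⊕0⊕1⊕0⊕0⊕1⊕1⊕1⊕0 = 1
s4: b4⊕b5⊕b6⊕b7⊕b12⊕b13⊕b14⊕b15⊕b20⊕b21⊕b22⊕b23⊕b28⊕b29⊕b30⊕b31 = 1⊕1⊕0⊕1⊕0⊕1⊕1⊕1⊕0⊕0⊕0⊕0⊕0⊕0⊕1⊕0 = 1
s8: b8⊕b9⊕b10⊕b11⊕b12⊕b13⊕b14⊕b15⊕b24⊕b25⊕b26⊕b27⊕b28⊕b29⊕b30⊕b31 = 0⊕1⊕1⊕1⊕0⊕1⊕1⊕1⊕0⊕1⊕1⊕1⊕0⊕0⊕1⊕0 = 0
s16: b16⊕b17⊕b18⊕b19⊕b20⊕b21⊕b22⊕b23⊕b24⊕b25⊕b26⊕b27⊕b28⊕b29⊕b30⊕b31 = 0⊕1⊕0⊕1⊕0⊕0⊕0⊕0⊕0⊕1⊕1⊕1⊕0⊕0⊕1⊕0 = 0
Syndrome (s16...s1) = 00110 → position 6.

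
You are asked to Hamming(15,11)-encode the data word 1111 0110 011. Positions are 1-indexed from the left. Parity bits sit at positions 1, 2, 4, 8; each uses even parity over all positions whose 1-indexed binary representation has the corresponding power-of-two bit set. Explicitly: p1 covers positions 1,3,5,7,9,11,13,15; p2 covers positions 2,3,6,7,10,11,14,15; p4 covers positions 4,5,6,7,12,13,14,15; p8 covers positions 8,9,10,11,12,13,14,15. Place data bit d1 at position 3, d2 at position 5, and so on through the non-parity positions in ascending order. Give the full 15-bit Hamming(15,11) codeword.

Place data bits at non-power-of-two positions: b3=1, b5=1, b6=1, b7=1, b9=0, b10=1, b11=1, b12=0, b13=0, b14=1, b15=1.
p1 = XOR of data positions {3,5,7,9,11,13,15} = 1⊕1⊕1⊕0⊕1⊕0⊕1 = 1
p2 = XOR of data positions {3,6,7,10,11,14,15} = 1⊕1⊕1⊕1⊕1⊕1⊕1 = 1
p4 = XOR of data positions {5,6,7,12,13,14,15} = 1⊕1⊕1⊕0⊕0⊕1⊕1 = 1
p8 = XOR of data positions {9,10,11,12,13,14,15} = 0⊕1⊕1⊕0⊕0⊕1⊕1 = 0
Codeword b1..b15 = 111111100110011

111111100110011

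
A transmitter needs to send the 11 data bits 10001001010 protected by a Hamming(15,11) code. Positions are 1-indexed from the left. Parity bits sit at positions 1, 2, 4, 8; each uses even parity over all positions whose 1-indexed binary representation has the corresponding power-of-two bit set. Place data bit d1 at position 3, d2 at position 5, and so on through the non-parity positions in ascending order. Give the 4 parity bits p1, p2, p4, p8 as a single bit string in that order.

0001

Place data bits at non-power-of-two positions: b3=1, b5=0, b6=0, b7=0, b9=1, b10=0, b11=0, b12=1, b13=0, b14=1, b15=0.
p1 = XOR of data positions {3,5,7,9,11,13,15} = 1⊕0⊕0⊕1⊕0⊕0⊕0 = 0
p2 = XOR of data positions {3,6,7,10,11,14,15} = 1⊕0⊕0⊕0⊕0⊕1⊕0 = 0
p4 = XOR of data positions {5,6,7,12,13,14,15} = 0⊕0⊕0⊕1⊕0⊕1⊕0 = 0
p8 = XOR of data positions {9,10,11,12,13,14,15} = 1⊕0⊕0⊕1⊕0⊕1⊕0 = 1
Parity bits p1,p2,p4,p8 = 0001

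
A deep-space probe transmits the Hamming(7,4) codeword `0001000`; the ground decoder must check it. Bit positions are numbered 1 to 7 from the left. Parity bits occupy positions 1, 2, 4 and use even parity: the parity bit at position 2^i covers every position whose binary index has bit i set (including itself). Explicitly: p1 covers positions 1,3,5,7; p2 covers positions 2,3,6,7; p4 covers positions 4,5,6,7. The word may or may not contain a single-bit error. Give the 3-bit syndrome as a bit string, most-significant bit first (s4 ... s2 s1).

100

s1: b1⊕b3⊕b5⊕b7 = 0⊕0⊕0⊕0 = 0
s2: b2⊕b3⊕b6⊕b7 = 0⊕0⊕0⊕0 = 0
s4: b4⊕b5⊕b6⊕b7 = 1⊕0⊕0⊕0 = 1
Syndrome (s4...s1) = 100 → position 4.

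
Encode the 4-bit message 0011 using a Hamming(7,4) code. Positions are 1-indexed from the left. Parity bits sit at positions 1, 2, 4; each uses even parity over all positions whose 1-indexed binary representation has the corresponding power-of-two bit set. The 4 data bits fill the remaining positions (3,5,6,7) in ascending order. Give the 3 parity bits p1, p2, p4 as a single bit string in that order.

Place data bits at non-power-of-two positions: b3=0, b5=0, b6=1, b7=1.
p1 = XOR of data positions {3,5,7} = 0⊕0⊕1 = 1
p2 = XOR of data positions {3,6,7} = 0⊕1⊕1 = 0
p4 = XOR of data positions {5,6,7} = 0⊕1⊕1 = 0
Parity bits p1,p2,p4 = 100

100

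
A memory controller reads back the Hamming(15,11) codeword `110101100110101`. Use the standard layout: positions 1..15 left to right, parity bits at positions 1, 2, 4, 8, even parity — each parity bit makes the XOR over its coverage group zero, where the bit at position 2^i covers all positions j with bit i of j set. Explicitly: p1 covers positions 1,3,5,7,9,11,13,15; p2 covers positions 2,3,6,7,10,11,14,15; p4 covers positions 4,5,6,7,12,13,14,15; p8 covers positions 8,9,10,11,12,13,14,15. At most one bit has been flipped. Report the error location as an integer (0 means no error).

5

s1: b1⊕b3⊕b5⊕b7⊕b9⊕b11⊕b13⊕b15 = 1⊕0⊕0⊕1⊕0⊕1⊕1⊕1 = 1
s2: b2⊕b3⊕b6⊕b7⊕b10⊕b11⊕b14⊕b15 = 1⊕0⊕1⊕1⊕1⊕1⊕0⊕1 = 0
s4: b4⊕b5⊕b6⊕b7⊕b12⊕b13⊕b14⊕b15 = 1⊕0⊕1⊕1⊕0⊕1⊕0⊕1 = 1
s8: b8⊕b9⊕b10⊕b11⊕b12⊕b13⊕b14⊕b15 = 0⊕0⊕1⊕1⊕0⊕1⊕0⊕1 = 0
Syndrome (s8...s1) = 0101 → position 5.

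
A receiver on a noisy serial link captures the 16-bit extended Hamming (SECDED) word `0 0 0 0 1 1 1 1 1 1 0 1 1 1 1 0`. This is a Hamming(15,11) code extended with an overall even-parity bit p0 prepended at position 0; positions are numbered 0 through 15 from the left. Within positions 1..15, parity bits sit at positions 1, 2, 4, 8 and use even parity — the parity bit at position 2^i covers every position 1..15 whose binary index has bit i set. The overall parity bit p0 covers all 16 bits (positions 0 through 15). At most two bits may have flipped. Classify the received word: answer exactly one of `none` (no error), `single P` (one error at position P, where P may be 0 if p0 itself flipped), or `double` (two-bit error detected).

s1: b1⊕b3⊕b5⊕b7⊕b9⊕b11⊕b13⊕b15 = 0⊕0⊕1⊕1⊕1⊕1⊕1⊕0 = 1
s2: b2⊕b3⊕b6⊕b7⊕b10⊕b11⊕b14⊕b15 = 0⊕0⊕1⊕1⊕0⊕1⊕1⊕0 = 0
s4: b4⊕b5⊕b6⊕b7⊕b12⊕b13⊕b14⊕b15 = 1⊕1⊕1⊕1⊕1⊕1⊕1⊕0 = 1
s8: b8⊕b9⊕b10⊕b11⊕b12⊕b13⊕b14⊕b15 = 1⊕1⊕0⊕1⊕1⊕1⊕1⊕0 = 0
Syndrome (s8...s1) = 0101 → position 5.
Overall parity (XOR of all 16 bits, including p0): 0⊕0⊕0⊕0⊕1⊕1⊕1⊕1⊕1⊕1⊕0⊕1⊕1⊕1⊕1⊕0 = 0
Overall=0, syndrome position=5 → double-bit error detected (uncorrectable).

double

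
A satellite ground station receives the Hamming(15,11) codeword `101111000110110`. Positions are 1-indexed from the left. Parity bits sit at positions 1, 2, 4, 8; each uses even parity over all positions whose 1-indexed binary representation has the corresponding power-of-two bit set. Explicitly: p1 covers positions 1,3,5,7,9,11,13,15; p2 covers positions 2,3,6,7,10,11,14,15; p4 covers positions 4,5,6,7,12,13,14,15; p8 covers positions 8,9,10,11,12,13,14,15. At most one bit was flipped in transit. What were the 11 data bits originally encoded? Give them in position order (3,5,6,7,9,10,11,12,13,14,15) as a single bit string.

s1: b1⊕b3⊕b5⊕b7⊕b9⊕b11⊕b13⊕b15 = 1⊕1⊕1⊕0⊕0⊕1⊕1⊕0 = 1
s2: b2⊕b3⊕b6⊕b7⊕b10⊕b11⊕b14⊕b15 = 0⊕1⊕1⊕0⊕1⊕1⊕1⊕0 = 1
s4: b4⊕b5⊕b6⊕b7⊕b12⊕b13⊕b14⊕b15 = 1⊕1⊕1⊕0⊕0⊕1⊕1⊕0 = 1
s8: b8⊕b9⊕b10⊕b11⊕b12⊕b13⊕b14⊕b15 = 0⊕0⊕1⊕1⊕0⊕1⊕1⊕0 = 0
Syndrome (s8...s1) = 0111 → position 7.
Flip bit 7: corrected codeword = 101111100110110
Data bits at positions 3,5,6,7,9,10,11,12,13,14,15: 11110110110

11110110110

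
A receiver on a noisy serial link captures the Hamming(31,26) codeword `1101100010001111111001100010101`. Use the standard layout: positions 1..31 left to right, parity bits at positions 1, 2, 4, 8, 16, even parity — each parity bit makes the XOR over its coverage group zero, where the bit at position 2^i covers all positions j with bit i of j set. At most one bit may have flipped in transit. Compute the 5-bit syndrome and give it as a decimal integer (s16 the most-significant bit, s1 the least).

31

s1: b1⊕b3⊕b5⊕b7⊕b9⊕b11⊕b13⊕b15⊕b17⊕b19⊕b21⊕b23⊕b25⊕b27⊕b29⊕b31 = 1⊕0⊕1⊕0⊕1⊕0⊕1⊕1⊕1⊕1⊕0⊕1⊕0⊕1⊕1⊕1 = 1
s2: b2⊕b3⊕b6⊕b7⊕b10⊕b11⊕b14⊕b15⊕b18⊕b19⊕b22⊕b23⊕b26⊕b27⊕b30⊕b31 = 1⊕0⊕0⊕0⊕0⊕0⊕1⊕1⊕1⊕1⊕1⊕1⊕0⊕1⊕0⊕1 = 1
s4: b4⊕b5⊕b6⊕b7⊕b12⊕b13⊕b14⊕b15⊕b20⊕b21⊕b22⊕b23⊕b28⊕b29⊕b30⊕b31 = 1⊕1⊕0⊕0⊕0⊕1⊕1⊕1⊕0⊕0⊕1⊕1⊕0⊕1⊕0⊕1 = 1
s8: b8⊕b9⊕b10⊕b11⊕b12⊕b13⊕b14⊕b15⊕b24⊕b25⊕b26⊕b27⊕b28⊕b29⊕b30⊕b31 = 0⊕1⊕0⊕0⊕0⊕1⊕1⊕1⊕0⊕0⊕0⊕1⊕0⊕1⊕0⊕1 = 1
s16: b16⊕b17⊕b18⊕b19⊕b20⊕b21⊕b22⊕b23⊕b24⊕b25⊕b26⊕b27⊕b28⊕b29⊕b30⊕b31 = 1⊕1⊕1⊕1⊕0⊕0⊕1⊕1⊕0⊕0⊕0⊕1⊕0⊕1⊕0⊕1 = 1
Syndrome (s16...s1) = 11111 → position 31.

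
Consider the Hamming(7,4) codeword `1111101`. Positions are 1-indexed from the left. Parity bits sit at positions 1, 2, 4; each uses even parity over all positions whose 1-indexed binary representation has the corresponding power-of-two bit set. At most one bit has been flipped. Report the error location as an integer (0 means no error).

6

s1: b1⊕b3⊕b5⊕b7 = 1⊕1⊕1⊕1 = 0
s2: b2⊕b3⊕b6⊕b7 = 1⊕1⊕0⊕1 = 1
s4: b4⊕b5⊕b6⊕b7 = 1⊕1⊕0⊕1 = 1
Syndrome (s4...s1) = 110 → position 6.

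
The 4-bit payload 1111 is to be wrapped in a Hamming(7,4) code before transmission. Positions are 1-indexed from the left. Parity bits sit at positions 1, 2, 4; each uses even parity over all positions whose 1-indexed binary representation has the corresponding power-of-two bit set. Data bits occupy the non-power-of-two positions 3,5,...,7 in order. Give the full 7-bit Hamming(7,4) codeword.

1111111

Place data bits at non-power-of-two positions: b3=1, b5=1, b6=1, b7=1.
p1 = XOR of data positions {3,5,7} = 1⊕1⊕1 = 1
p2 = XOR of data positions {3,6,7} = 1⊕1⊕1 = 1
p4 = XOR of data positions {5,6,7} = 1⊕1⊕1 = 1
Codeword b1..b7 = 1111111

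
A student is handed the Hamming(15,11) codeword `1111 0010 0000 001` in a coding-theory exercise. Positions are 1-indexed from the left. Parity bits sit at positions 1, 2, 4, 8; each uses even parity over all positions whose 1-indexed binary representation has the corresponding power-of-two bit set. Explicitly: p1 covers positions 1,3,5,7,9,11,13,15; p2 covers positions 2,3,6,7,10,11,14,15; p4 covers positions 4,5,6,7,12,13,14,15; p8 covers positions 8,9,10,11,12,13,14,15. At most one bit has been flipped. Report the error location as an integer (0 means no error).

s1: b1⊕b3⊕b5⊕b7⊕b9⊕b11⊕b13⊕b15 = 1⊕1⊕0⊕1⊕0⊕0⊕0⊕1 = 0
s2: b2⊕b3⊕b6⊕b7⊕b10⊕b11⊕b14⊕b15 = 1⊕1⊕0⊕1⊕0⊕0⊕0⊕1 = 0
s4: b4⊕b5⊕b6⊕b7⊕b12⊕b13⊕b14⊕b15 = 1⊕0⊕0⊕1⊕0⊕0⊕0⊕1 = 1
s8: b8⊕b9⊕b10⊕b11⊕b12⊕b13⊕b14⊕b15 = 0⊕0⊕0⊕0⊕0⊕0⊕0⊕1 = 1
Syndrome (s8...s1) = 1100 → position 12.

12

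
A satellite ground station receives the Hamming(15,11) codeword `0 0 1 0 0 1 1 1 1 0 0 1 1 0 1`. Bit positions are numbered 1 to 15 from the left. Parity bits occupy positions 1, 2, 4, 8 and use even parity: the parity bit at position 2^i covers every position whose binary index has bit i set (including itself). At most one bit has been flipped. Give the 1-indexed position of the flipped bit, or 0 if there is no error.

13

s1: b1⊕b3⊕b5⊕b7⊕b9⊕b11⊕b13⊕b15 = 0⊕1⊕0⊕1⊕1⊕0⊕1⊕1 = 1
s2: b2⊕b3⊕b6⊕b7⊕b10⊕b11⊕b14⊕b15 = 0⊕1⊕1⊕1⊕0⊕0⊕0⊕1 = 0
s4: b4⊕b5⊕b6⊕b7⊕b12⊕b13⊕b14⊕b15 = 0⊕0⊕1⊕1⊕1⊕1⊕0⊕1 = 1
s8: b8⊕b9⊕b10⊕b11⊕b12⊕b13⊕b14⊕b15 = 1⊕1⊕0⊕0⊕1⊕1⊕0⊕1 = 1
Syndrome (s8...s1) = 1101 → position 13.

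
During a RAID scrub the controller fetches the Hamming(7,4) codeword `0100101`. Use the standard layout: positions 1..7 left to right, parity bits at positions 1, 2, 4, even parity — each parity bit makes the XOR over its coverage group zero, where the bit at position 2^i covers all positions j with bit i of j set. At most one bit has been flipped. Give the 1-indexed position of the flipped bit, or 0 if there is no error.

0

s1: b1⊕b3⊕b5⊕b7 = 0⊕0⊕1⊕1 = 0
s2: b2⊕b3⊕b6⊕b7 = 1⊕0⊕0⊕1 = 0
s4: b4⊕b5⊕b6⊕b7 = 0⊕1⊕0⊕1 = 0
Syndrome (s4...s1) = 000 → position 0 (no error).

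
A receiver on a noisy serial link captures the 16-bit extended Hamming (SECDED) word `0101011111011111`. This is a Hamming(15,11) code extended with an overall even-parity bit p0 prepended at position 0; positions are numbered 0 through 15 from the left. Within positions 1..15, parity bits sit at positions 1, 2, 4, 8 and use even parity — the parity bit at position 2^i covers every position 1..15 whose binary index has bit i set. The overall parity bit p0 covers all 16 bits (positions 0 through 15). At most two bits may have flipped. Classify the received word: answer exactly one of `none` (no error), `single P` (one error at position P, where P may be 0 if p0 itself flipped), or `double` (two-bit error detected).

double

s1: b1⊕b3⊕b5⊕b7⊕b9⊕b11⊕b13⊕b15 = 1⊕1⊕1⊕1⊕1⊕1⊕1⊕1 = 0
s2: b2⊕b3⊕b6⊕b7⊕b10⊕b11⊕b14⊕b15 = 0⊕1⊕1⊕1⊕0⊕1⊕1⊕1 = 0
s4: b4⊕b5⊕b6⊕b7⊕b12⊕b13⊕b14⊕b15 = 0⊕1⊕1⊕1⊕1⊕1⊕1⊕1 = 1
s8: b8⊕b9⊕b10⊕b11⊕b12⊕b13⊕b14⊕b15 = 1⊕1⊕0⊕1⊕1⊕1⊕1⊕1 = 1
Syndrome (s8...s1) = 1100 → position 12.
Overall parity (XOR of all 16 bits, including p0): 0⊕1⊕0⊕1⊕0⊕1⊕1⊕1⊕1⊕1⊕0⊕1⊕1⊕1⊕1⊕1 = 0
Overall=0, syndrome position=12 → double-bit error detected (uncorrectable).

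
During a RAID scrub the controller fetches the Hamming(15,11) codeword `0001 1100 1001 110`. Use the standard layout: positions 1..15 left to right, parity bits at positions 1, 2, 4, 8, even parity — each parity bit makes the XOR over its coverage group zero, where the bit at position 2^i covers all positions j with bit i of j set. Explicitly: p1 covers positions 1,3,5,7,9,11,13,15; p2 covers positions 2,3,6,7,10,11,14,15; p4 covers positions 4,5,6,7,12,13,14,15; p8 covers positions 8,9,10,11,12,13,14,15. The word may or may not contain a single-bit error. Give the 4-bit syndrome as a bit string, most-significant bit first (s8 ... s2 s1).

0001

s1: b1⊕b3⊕b5⊕b7⊕b9⊕b11⊕b13⊕b15 = 0⊕0⊕1⊕0⊕1⊕0⊕1⊕0 = 1
s2: b2⊕b3⊕b6⊕b7⊕b10⊕b11⊕b14⊕b15 = 0⊕0⊕1⊕0⊕0⊕0⊕1⊕0 = 0
s4: b4⊕b5⊕b6⊕b7⊕b12⊕b13⊕b14⊕b15 = 1⊕1⊕1⊕0⊕1⊕1⊕1⊕0 = 0
s8: b8⊕b9⊕b10⊕b11⊕b12⊕b13⊕b14⊕b15 = 0⊕1⊕0⊕0⊕1⊕1⊕1⊕0 = 0
Syndrome (s8...s1) = 0001 → position 1.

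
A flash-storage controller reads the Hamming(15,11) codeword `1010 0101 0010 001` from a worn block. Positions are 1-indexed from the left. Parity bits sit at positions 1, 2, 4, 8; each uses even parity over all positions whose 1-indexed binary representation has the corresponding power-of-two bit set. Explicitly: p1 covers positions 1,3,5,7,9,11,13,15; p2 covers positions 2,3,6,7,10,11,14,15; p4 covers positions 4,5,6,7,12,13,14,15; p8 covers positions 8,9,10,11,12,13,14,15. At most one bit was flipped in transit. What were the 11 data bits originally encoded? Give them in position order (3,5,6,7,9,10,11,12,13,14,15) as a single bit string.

10100010001

s1: b1⊕b3⊕b5⊕b7⊕b9⊕b11⊕b13⊕b15 = 1⊕1⊕0⊕0⊕0⊕1⊕0⊕1 = 0
s2: b2⊕b3⊕b6⊕b7⊕b10⊕b11⊕b14⊕b15 = 0⊕1⊕1⊕0⊕0⊕1⊕0⊕1 = 0
s4: b4⊕b5⊕b6⊕b7⊕b12⊕b13⊕b14⊕b15 = 0⊕0⊕1⊕0⊕0⊕0⊕0⊕1 = 0
s8: b8⊕b9⊕b10⊕b11⊕b12⊕b13⊕b14⊕b15 = 1⊕0⊕0⊕1⊕0⊕0⊕0⊕1 = 1
Syndrome (s8...s1) = 1000 → position 8.
Flip bit 8: corrected codeword = 101001000010001
Data bits at positions 3,5,6,7,9,10,11,12,13,14,15: 10100010001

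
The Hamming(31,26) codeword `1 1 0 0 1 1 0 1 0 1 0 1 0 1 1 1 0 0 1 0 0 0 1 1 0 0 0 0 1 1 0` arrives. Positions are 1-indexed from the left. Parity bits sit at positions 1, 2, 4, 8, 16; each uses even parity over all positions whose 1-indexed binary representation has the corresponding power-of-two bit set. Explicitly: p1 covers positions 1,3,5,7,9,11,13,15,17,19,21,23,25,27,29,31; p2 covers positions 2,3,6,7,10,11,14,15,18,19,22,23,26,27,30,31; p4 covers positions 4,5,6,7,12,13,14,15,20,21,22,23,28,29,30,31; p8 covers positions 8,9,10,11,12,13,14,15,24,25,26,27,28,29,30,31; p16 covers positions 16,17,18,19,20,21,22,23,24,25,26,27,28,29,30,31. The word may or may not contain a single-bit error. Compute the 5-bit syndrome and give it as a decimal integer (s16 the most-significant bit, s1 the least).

s1: b1⊕b3⊕b5⊕b7⊕b9⊕b11⊕b13⊕b15⊕b17⊕b19⊕b21⊕b23⊕b25⊕b27⊕b29⊕b31 = 1⊕0⊕1⊕0⊕0⊕0⊕0⊕1⊕0⊕1⊕0⊕1⊕0⊕0⊕1⊕0 = 0
s2: b2⊕b3⊕b6⊕b7⊕b10⊕b11⊕b14⊕b15⊕b18⊕b19⊕b22⊕b23⊕b26⊕b27⊕b30⊕b31 = 1⊕0⊕1⊕0⊕1⊕0⊕1⊕1⊕0⊕1⊕0⊕1⊕0⊕0⊕1⊕0 = 0
s4: b4⊕b5⊕b6⊕b7⊕b12⊕b13⊕b14⊕b15⊕b20⊕b21⊕b22⊕b23⊕b28⊕b29⊕b30⊕b31 = 0⊕1⊕1⊕0⊕1⊕0⊕1⊕1⊕0⊕0⊕0⊕1⊕0⊕1⊕1⊕0 = 0
s8: b8⊕b9⊕b10⊕b11⊕b12⊕b13⊕b14⊕b15⊕b24⊕b25⊕b26⊕b27⊕b28⊕b29⊕b30⊕b31 = 1⊕0⊕1⊕0⊕1⊕0⊕1⊕1⊕1⊕0⊕0⊕0⊕0⊕1⊕1⊕0 = 0
s16: b16⊕b17⊕b18⊕b19⊕b20⊕b21⊕b22⊕b23⊕b24⊕b25⊕b26⊕b27⊕b28⊕b29⊕b30⊕b31 = 1⊕0⊕0⊕1⊕0⊕0⊕0⊕1⊕1⊕0⊕0⊕0⊕0⊕1⊕1⊕0 = 0
Syndrome (s16...s1) = 00000 → position 0 (no error).

0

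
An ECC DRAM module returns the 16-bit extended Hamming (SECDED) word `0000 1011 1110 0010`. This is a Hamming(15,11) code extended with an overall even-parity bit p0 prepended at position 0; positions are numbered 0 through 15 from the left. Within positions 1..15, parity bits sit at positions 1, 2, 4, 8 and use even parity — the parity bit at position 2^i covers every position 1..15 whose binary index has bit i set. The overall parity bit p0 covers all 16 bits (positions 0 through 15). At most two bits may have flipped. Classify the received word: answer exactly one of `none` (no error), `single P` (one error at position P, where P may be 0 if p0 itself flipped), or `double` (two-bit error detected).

single 0

s1: b1⊕b3⊕b5⊕b7⊕b9⊕b11⊕b13⊕b15 = 0⊕0⊕0⊕1⊕1⊕0⊕0⊕0 = 0
s2: b2⊕b3⊕b6⊕b7⊕b10⊕b11⊕b14⊕b15 = 0⊕0⊕1⊕1⊕1⊕0⊕1⊕0 = 0
s4: b4⊕b5⊕b6⊕b7⊕b12⊕b13⊕b14⊕b15 = 1⊕0⊕1⊕1⊕0⊕0⊕1⊕0 = 0
s8: b8⊕b9⊕b10⊕b11⊕b12⊕b13⊕b14⊕b15 = 1⊕1⊕1⊕0⊕0⊕0⊕1⊕0 = 0
Syndrome (s8...s1) = 0000 → position 0 (no error).
Overall parity (XOR of all 16 bits, including p0): 0⊕0⊕0⊕0⊕1⊕0⊕1⊕1⊕1⊕1⊕1⊕0⊕0⊕0⊕1⊕0 = 1
Overall=1, syndrome position=0 → single-bit error at position 0.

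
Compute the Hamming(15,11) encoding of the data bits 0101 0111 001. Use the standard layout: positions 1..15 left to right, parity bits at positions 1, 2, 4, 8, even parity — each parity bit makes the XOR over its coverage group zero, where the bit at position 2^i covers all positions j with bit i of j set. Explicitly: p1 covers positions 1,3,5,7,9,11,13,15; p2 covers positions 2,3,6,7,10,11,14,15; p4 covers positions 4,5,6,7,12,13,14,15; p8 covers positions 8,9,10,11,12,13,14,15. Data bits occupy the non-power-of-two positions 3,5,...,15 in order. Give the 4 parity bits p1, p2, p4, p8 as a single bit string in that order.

Place data bits at non-power-of-two positions: b3=0, b5=1, b6=0, b7=1, b9=0, b10=1, b11=1, b12=1, b13=0, b14=0, b15=1.
p1 = XOR of data positions {3,5,7,9,11,13,15} = 0⊕1⊕1⊕0⊕1⊕0⊕1 = 0
p2 = XOR of data positions {3,6,7,10,11,14,15} = 0⊕0⊕1⊕1⊕1⊕0⊕1 = 0
p4 = XOR of data positions {5,6,7,12,13,14,15} = 1⊕0⊕1⊕1⊕0⊕0⊕1 = 0
p8 = XOR of data positions {9,10,11,12,13,14,15} = 0⊕1⊕1⊕1⊕0⊕0⊕1 = 0
Parity bits p1,p2,p4,p8 = 0000

0000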